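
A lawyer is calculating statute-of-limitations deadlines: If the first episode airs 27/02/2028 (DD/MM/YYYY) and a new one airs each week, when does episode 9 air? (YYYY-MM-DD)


First occurrence: 2028-02-27 (occurrence 1)
Each occurrence is 7 days after the previous.
Occurrence 9 is 8 weeks after the first.
8 weeks = 56 days
2028-02-27 + 56 days = 2028-04-23

2028-04-23


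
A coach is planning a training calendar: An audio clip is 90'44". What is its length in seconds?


Minutes: 90
Seconds: 44
Convert minutes to seconds: 90 x 60 = 5400
Add remaining seconds: 5400 + 44 = 5444

5444


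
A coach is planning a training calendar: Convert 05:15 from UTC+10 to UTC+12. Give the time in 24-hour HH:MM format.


Local time: 05:15 at UTC+10 (offset 10h)
Target zone: UTC+12 (offset 12h)
Difference: 12 - (10) = 2 hours
Calculation: 5 + (2) = 7
Result: 07:15

07:15


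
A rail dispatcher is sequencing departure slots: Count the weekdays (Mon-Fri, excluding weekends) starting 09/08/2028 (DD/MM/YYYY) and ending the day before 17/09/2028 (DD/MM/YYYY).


Start: 2028-08-09 (Wednesday)
End (exclusive): 2028-09-17 (Sunday)
Total calendar days: 39
Full weeks: 39 // 7 = 5 -> 25 weekdays
Remaining 4 days starting on Wednesday:
  Wed(w), Thu(w), Fri(w), Sat(-) -> 3 weekdays
Total business days: 25 + 3 = 28

28


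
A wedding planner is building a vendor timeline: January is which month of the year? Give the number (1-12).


Calendar month order:
1. January <--
2. February
January is month number 1

1


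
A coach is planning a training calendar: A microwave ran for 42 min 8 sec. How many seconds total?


Minutes: 42
Extra seconds: 8
Seconds per minute: 60
Minutes to seconds: 42 x 60 = 2520
Total: 2520 + 8 = 2528

2528


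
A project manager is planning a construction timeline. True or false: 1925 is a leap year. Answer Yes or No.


Year: 1925
Divisible by 4? 1925 / 4 = 481.25 -> No
Not divisible by 4, so NOT a leap year

No


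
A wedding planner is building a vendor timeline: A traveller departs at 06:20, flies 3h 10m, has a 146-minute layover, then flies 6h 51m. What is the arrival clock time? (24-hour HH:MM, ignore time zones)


Depart: 06:20
Leg 1: +190 min -> 09:30
Layover: +146 min -> 11:56
Leg 2: +411 min -> 18:47
Total travel: 747 minutes = 12h 27m
Arrival: 18:47

18:47


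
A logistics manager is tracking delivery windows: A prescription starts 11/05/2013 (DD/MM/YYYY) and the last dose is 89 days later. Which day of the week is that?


Start: 2013-05-11 (Saturday)
Step 1 - find target date: add 89 days
  2013-05-11 + 89 days = 2013-08-08
Step 2 - day of week:
  89 mod 7 = 5
  Saturday + 5 days -> Thursday
Result: Thursday (2013-08-08)

Thursday


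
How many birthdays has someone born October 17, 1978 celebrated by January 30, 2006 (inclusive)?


Birth: 1978-10-17
Reference: 2006-01-30
Year difference: 2006 - 1978 = 28
Has birthday (10-17) occurred by 01-30? No
Birthday not yet reached this year -> subtract 1
Age in full years: 27

27


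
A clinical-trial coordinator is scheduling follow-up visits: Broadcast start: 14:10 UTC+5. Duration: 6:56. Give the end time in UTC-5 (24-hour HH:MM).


Start: 14:10 in UTC+5
Step 1 - add duration:
  minutes: 10 + 56 = 66 (carry 1h)
  hours: 14 + 6 + 1 = 21
  end in UTC+5: 21:06
Step 2 - convert UTC+5 -> UTC-5:
  offset difference: -5 - (5) = -10 hours
  21 + (-10) = 11 -> mod 24 = 11
Result: 11:06 in UTC-5

11:06


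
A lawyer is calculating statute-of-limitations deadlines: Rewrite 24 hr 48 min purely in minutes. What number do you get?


Hours: 24
Extra minutes: 48
Minutes per hour: 60
Hours to minutes: 24 x 60 = 1440
Total: 1440 + 48 = 1488

1488


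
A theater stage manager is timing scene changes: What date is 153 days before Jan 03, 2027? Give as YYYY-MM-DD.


Start: 2027-01-03
Subtracting 153 days
Days already passed in January: 3
After going back through January: 150 more days to subtract
December 2026: 31 days, 119 remaining
November 2026: 30 days, 89 remaining
October 2026: 31 days, 58 remaining
September 2026: 30 days, 28 remaining
Result: 2026-08-03

2026-08-03


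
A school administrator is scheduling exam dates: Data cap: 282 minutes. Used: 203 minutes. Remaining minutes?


Total budget: 282 minutes
Time used: 203 minutes
Remaining: 282 - 203 = 79 minutes
Percent used: 72.0%
Percent remaining: 28.0%

79


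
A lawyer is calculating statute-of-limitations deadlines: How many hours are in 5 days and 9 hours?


Days: 5
Extra hours: 9
Hours per day: 24
Days to hours: 5 x 24 = 120
Total: 120 + 9 = 129

129


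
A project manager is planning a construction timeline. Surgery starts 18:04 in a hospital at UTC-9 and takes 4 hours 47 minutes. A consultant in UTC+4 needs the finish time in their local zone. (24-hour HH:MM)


Start: 18:04 in UTC-9
Step 1 - add duration:
  minutes: 4 + 47 = 51
  hours: 18 + 4 + 0 = 22
  end in UTC-9: 22:51
Step 2 - convert UTC-9 -> UTC+4:
  offset difference: 4 - (-9) = 13 hours
  22 + (13) = 35 -> mod 24 = 11
Result: 11:51 in UTC+4

11:51


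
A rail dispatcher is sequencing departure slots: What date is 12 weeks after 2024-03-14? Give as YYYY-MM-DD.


Start: 2024-03-14
Weeks to add: 12
Convert to days: 12 x 7 = 84 days
Add 84 days to 2024-03-14
Result: 2024-06-06

2024-06-06


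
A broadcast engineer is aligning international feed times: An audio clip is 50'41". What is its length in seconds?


Minutes: 50
Seconds: 41
Convert minutes to seconds: 50 x 60 = 3000
Add remaining seconds: 3000 + 41 = 3041

3041


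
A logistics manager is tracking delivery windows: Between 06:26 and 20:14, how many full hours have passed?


Start: 06:26
End: 20:14
Hour difference: 20 - 6 = 14 hours
Minute difference: 14 - 26 = -12 minutes
Total minutes: 828
Complete hours: 828 / 60 = 13 (remainder 48)

13


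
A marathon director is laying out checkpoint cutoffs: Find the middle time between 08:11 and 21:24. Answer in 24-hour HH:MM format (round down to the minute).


Start time: 08:11 = 491 minutes from midnight
End time: 21:24 = 1284 minutes from midnight
Sum: 491 + 1284 = 1775
Midpoint: 1775 / 2 = 887 minutes
Convert: 887 / 60 = 14 hours, 47 minutes
Result: 14:47

14:47


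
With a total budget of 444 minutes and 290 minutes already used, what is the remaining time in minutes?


Total budget: 444 minutes
Time used: 290 minutes
Remaining: 444 - 290 = 154 minutes
Percent used: 65.3%
Percent remaining: 34.7%

154


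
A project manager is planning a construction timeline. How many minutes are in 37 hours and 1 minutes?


Hours: 37
Minutes: 1
Convert hours to minutes: 37 x 60 = 2220
Add remaining minutes: 2220 + 1 = 2221

2221


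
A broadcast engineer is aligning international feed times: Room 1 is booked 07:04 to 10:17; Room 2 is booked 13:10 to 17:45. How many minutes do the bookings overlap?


Interval A: [424, 617] minutes from midnight
Interval B: [790, 1065] minutes from midnight
Overlap start = max(424, 790) = 790
Overlap end = min(617, 1065) = 617
End <= start, so the intervals do not overlap: 0 minutes

0


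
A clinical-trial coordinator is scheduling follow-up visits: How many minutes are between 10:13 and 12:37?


Start time: 10:13 = 613 minutes from midnight
End time: 12:37 = 757 minutes from midnight
Difference: 757 - 613 = 144 minutes
That is 2 hours and 24 minutes

144


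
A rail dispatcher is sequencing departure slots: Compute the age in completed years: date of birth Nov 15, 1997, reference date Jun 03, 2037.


Birth: 1997-11-15
Reference: 2037-06-03
Year difference: 2037 - 1997 = 40
Has birthday (11-15) occurred by 06-03? No
Birthday not yet reached this year -> subtract 1
Age in full years: 39

39


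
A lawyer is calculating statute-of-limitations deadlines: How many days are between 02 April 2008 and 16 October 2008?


Start date: 2008-04-02
End date: 2008-10-16
Apr 2008: +29 days
May 2008: +31 days
Jun 2008: +30 days
... (4 more months)
Total: 197 days

197


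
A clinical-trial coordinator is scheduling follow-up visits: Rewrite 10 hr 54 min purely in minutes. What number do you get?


Hours: 10
Extra minutes: 54
Minutes per hour: 60
Hours to minutes: 10 x 60 = 600
Total: 600 + 54 = 654

654


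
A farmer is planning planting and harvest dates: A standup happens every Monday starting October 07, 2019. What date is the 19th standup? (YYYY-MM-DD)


First occurrence: 2019-10-07 (occurrence 1)
Each occurrence is 7 days after the previous.
Occurrence 19 is 18 weeks after the first.
18 weeks = 126 days
2019-10-07 + 126 days = 2020-02-10

2020-02-10


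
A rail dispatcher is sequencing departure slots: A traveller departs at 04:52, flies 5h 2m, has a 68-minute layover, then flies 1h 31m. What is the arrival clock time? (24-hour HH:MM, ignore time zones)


Depart: 04:52
Leg 1: +302 min -> 09:54
Layover: +68 min -> 11:02
Leg 2: +91 min -> 12:33
Total travel: 461 minutes = 7h 41m
Arrival: 12:33

12:33


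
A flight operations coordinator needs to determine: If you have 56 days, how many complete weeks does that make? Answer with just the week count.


Total days: 56
Days per week: 7
Division: 56 / 7 = 8 remainder 0
Complete weeks: 8
Remaining days: 0

8


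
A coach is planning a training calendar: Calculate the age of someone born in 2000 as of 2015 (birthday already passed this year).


Birth year: 2000
Current year: 2015
Age = current year - birth year
Age = 2015 - 2000 = 15

15


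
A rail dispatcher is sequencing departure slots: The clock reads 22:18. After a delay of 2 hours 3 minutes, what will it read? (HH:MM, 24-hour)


Start time: 22:18
Adding: 2 hours 3 minutes
Minutes: 18 + 3 = 21
Hours: 22 + 2 + 0 = 24
Hour wraparound: 24 mod 24 = 0
Result: 00:21

00:21


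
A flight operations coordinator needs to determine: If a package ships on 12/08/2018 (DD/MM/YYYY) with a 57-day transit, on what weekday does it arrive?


Start: 2018-08-12 (Sunday)
Step 1 - find target date: add 57 days
  2018-08-12 + 57 days = 2018-10-08
Step 2 - day of week:
  57 mod 7 = 1
  Sunday + 1 days -> Monday
Result: Monday (2018-10-08)

Monday


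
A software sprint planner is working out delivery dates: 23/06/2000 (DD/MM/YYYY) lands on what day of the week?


Date: 2000-06-23
January 1, 2000 is a Saturday
Day of year: 175
Offset from Jan 1: 174 days
174 mod 7 = 6
Result: Friday

Friday


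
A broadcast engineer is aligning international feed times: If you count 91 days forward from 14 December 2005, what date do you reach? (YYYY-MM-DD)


Start: 2005-12-14
Adding 91 days
Days remaining in December: 17
After December: 74 days still to add
January 2006: 31 days, 43 remaining
February 2006: 28 days, 15 remaining
March 2006 has 31 days, need 15
Result: 2006-03-15

2006-03-15


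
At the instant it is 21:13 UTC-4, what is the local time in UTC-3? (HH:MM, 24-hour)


Local time: 21:13 at UTC-4 (offset -4h)
Target zone: UTC-3 (offset -3h)
Difference: -3 - (-4) = 1 hours
Calculation: 21 + (1) = 22
Result: 22:13

22:13


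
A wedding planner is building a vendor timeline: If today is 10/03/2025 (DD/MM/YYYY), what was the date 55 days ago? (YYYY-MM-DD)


Start: 2025-03-10
Subtracting 55 days
Days already passed in March: 10
After going back through March: 45 more days to subtract
February 2025: 28 days, 17 remaining
January 2025 has 31 days, need 17
Result: 2025-01-14

2025-01-14


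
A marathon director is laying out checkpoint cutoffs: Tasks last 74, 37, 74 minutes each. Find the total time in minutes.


Durations: 74, 37, 74
Running sum: 74
+ 37 = 111
+ 74 = 185
Total duration: 185 minutes
That is 3 hours and 5 minutes

185


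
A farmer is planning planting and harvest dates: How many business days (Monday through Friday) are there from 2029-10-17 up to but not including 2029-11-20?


Start: 2029-10-17 (Wednesday)
End (exclusive): 2029-11-20 (Tuesday)
Total calendar days: 34
Full weeks: 34 // 7 = 4 -> 20 weekdays
Remaining 6 days starting on Wednesday:
  Wed(w), Thu(w), Fri(w), Sat(-), Sun(-), Mon(w) -> 4 weekdays
Total business days: 20 + 4 = 24

24


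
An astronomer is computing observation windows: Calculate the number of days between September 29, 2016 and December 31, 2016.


Start: September 29, 2016
End: December 31, 2016
Days left in September: 1
October: 31
November: 30
December: 31
Sum of remaining months: 92
Total: 1 + 92 = 93

93


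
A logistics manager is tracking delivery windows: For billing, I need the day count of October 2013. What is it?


Month: October
Year: 2013
October is a 31-day month
Total: 31 days

31


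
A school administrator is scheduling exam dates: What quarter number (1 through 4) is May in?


Month: May (month 5)
Q1: January-March (months 1-3)
Q2: April-June (months 4-6)
Q3: July-September (months 7-9)
Q4: October-December (months 10-12)
Month 5 falls in Q2

2


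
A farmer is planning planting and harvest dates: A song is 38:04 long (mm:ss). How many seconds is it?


Minutes: 38
Extra seconds: 4
Seconds per minute: 60
Minutes to seconds: 38 x 60 = 2280
Total: 2280 + 4 = 2284

2284


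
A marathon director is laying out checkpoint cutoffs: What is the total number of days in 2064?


Year: 2064
Check leap year rules:
Divisible by 4? Yes
Divisible by 100? No
2064 is a leap year
Days: 366

366


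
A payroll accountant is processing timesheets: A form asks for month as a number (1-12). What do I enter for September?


Calendar month order:
8. August
9. September <--
10. October
September is month number 9

9


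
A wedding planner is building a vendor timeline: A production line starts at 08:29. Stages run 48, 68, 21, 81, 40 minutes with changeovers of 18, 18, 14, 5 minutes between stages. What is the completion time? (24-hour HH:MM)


Start: 08:29 = 509 min from midnight
  after task 1 (48 min): 09:17
  after break (18 min): 09:35
  after task 2 (68 min): 10:43
  after break (18 min): 11:01
  after task 3 (21 min): 11:22
  after break (14 min): 11:36
  after task 4 (81 min): 12:57
  after break (5 min): 13:02
  after task 5 (40 min): 13:42
Total elapsed: 313 minutes
End time: 13:42

13:42


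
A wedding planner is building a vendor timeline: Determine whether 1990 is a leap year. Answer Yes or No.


Year: 1990
Divisible by 4? 1990 / 4 = 497.5 -> No
Not divisible by 4, so NOT a leap year

No


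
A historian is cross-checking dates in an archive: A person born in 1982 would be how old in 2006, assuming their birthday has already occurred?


Birth year: 1982
Current year: 2006
Age = current year - birth year
Age = 2006 - 1982 = 24

24


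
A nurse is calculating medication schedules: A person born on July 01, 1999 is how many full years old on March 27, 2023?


Birth: 1999-07-01
Reference: 2023-03-27
Year difference: 2023 - 1999 = 24
Has birthday (07-01) occurred by 03-27? No
Birthday not yet reached this year -> subtract 1
Age in full years: 23

23


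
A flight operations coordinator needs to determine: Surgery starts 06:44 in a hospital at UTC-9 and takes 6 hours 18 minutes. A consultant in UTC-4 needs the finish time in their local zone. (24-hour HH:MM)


Start: 06:44 in UTC-9
Step 1 - add duration:
  minutes: 44 + 18 = 62 (carry 1h)
  hours: 6 + 6 + 1 = 13
  end in UTC-9: 13:02
Step 2 - convert UTC-9 -> UTC-4:
  offset difference: -4 - (-9) = 5 hours
  13 + (5) = 18 -> mod 24 = 18
Result: 18:02 in UTC-4

18:02


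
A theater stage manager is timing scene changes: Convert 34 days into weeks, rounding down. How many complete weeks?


Total days: 34
Days per week: 7
Division: 34 / 7 = 4 remainder 6
Complete weeks: 4
Remaining days: 6

4


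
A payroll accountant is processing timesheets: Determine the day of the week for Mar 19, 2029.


Date: 2029-03-19
January 1, 2029 is a Monday
Day of year: 78
Offset from Jan 1: 77 days
77 mod 7 = 0
Result: Monday

Monday


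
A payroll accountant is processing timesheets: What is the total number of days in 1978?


Year: 1978
Check leap year rules:
Divisible by 4? No
1978 is not a leap year
Days: 365

365


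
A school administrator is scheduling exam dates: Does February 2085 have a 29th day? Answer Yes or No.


Year: 2085
Divisible by 4? 2085 / 4 = 521.25 -> No
Not divisible by 4, so NOT a leap year

No


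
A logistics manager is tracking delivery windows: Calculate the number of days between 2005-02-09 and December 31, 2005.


Start: February 09, 2005
End: December 31, 2005
Days left in February: 19
March: 31
April: 30
May: 31
June: 30
... plus remaining months
Sum of remaining months: 306
Total: 19 + 306 = 325

325


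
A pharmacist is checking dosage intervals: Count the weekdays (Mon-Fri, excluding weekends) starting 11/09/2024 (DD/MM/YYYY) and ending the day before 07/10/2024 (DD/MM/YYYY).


Start: 2024-09-11 (Wednesday)
End (exclusive): 2024-10-07 (Monday)
Total calendar days: 26
Full weeks: 26 // 7 = 3 -> 15 weekdays
Remaining 5 days starting on Wednesday:
  Wed(w), Thu(w), Fri(w), Sat(-), Sun(-) -> 3 weekdays
Total business days: 15 + 3 = 18

18


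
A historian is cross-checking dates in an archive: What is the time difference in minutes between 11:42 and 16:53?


Start time: 11:42 = 702 minutes from midnight
End time: 16:53 = 1013 minutes from midnight
Difference: 1013 - 702 = 311 minutes
That is 5 hours and 11 minutes

311


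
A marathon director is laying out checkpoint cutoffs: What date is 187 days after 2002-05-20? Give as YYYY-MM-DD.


Start: 2002-05-20
Adding 187 days
Days remaining in May: 11
After May: 176 days still to add
June 2002: 30 days, 146 remaining
July 2002: 31 days, 115 remaining
August 2002: 31 days, 84 remaining
September 2002: 30 days, 54 remaining
Result: 2002-11-23

2002-11-23


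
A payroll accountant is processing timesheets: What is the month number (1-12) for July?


Calendar month order:
6. June
7. July <--
8. August
July is month number 7

7


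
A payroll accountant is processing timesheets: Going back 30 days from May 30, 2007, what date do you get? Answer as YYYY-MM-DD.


Start: 2007-05-30
Subtracting 30 days
Days already passed in May: 30
Result: 2007-04-30

2007-04-30


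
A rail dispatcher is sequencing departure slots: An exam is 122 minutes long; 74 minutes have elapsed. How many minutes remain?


Total budget: 122 minutes
Time used: 74 minutes
Remaining: 122 - 74 = 48 minutes
Percent used: 60.7%
Percent remaining: 39.3%

48


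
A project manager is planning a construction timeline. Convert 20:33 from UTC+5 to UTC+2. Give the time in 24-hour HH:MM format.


Local time: 20:33 at UTC+5 (offset 5h)
Target zone: UTC+2 (offset 2h)
Difference: 2 - (5) = -3 hours
Calculation: 20 + (-3) = 17
Result: 17:33

17:33


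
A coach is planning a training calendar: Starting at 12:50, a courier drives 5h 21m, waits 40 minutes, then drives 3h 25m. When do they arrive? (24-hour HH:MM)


Depart: 12:50
Leg 1: +321 min -> 18:11
Layover: +40 min -> 18:51
Leg 2: +205 min -> 22:16
Total travel: 566 minutes = 9h 26m
Arrival: 22:16

22:16


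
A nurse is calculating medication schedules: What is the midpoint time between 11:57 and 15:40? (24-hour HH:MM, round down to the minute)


Start time: 11:57 = 717 minutes from midnight
End time: 15:40 = 940 minutes from midnight
Sum: 717 + 940 = 1657
Midpoint: 1657 / 2 = 828 minutes
Convert: 828 / 60 = 13 hours, 48 minutes
Result: 13:48

13:48


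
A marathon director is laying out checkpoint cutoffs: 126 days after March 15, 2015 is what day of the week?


Start: 2015-03-15 (Sunday)
Step 1 - find target date: add 126 days
  2015-03-15 + 126 days = 2015-07-19
Step 2 - day of week:
  126 mod 7 = 0
  Sunday + 0 days -> Sunday
Result: Sunday (2015-07-19)

Sunday


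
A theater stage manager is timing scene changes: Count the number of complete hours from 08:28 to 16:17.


Start: 08:28
End: 16:17
Hour difference: 16 - 8 = 8 hours
Minute difference: 17 - 28 = -11 minutes
Total minutes: 469
Complete hours: 469 / 60 = 7 (remainder 49)

7


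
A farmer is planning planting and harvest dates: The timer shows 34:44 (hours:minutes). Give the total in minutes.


Hours: 34
Minutes: 44
Convert hours to minutes: 34 x 60 = 2040
Add remaining minutes: 2040 + 44 = 2084

2084


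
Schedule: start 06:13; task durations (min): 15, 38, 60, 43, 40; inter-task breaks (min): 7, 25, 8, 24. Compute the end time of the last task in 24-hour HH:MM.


Start: 06:13 = 373 min from midnight
  after task 1 (15 min): 06:28
  after break (7 min): 06:35
  after task 2 (38 min): 07:13
  after break (25 min): 07:38
  after task 3 (60 min): 08:38
  after break (8 min): 08:46
  after task 4 (43 min): 09:29
  after break (24 min): 09:53
  after task 5 (40 min): 10:33
Total elapsed: 260 minutes
End time: 10:33

10:33


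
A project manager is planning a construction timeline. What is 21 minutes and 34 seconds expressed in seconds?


Minutes: 21
Extra seconds: 34
Seconds per minute: 60
Minutes to seconds: 21 x 60 = 1260
Total: 1260 + 34 = 1294

1294


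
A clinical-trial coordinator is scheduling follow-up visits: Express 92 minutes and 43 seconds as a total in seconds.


Minutes: 92
Seconds: 43
Convert minutes to seconds: 92 x 60 = 5520
Add remaining seconds: 5520 + 43 = 5563

5563


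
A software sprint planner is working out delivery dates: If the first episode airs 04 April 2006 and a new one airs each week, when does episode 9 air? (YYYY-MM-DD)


First occurrence: 2006-04-04 (occurrence 1)
Each occurrence is 7 days after the previous.
Occurrence 9 is 8 weeks after the first.
8 weeks = 56 days
2006-04-04 + 56 days = 2006-05-30

2006-05-30


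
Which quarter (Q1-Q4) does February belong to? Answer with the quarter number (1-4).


Month: February (month 2)
Q1: January-March (months 1-3)
Q2: April-June (months 4-6)
Q3: July-September (months 7-9)
Q4: October-December (months 10-12)
Month 2 falls in Q1

1


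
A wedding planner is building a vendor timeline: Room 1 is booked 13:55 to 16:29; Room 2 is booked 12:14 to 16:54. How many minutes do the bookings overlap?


Interval A: [835, 989] minutes from midnight
Interval B: [734, 1014] minutes from midnight
Overlap start = max(835, 734) = 835
Overlap end = min(989, 1014) = 989
Overlap = 989 - 835 = 154 minutes

154


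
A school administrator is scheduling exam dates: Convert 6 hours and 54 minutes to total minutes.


Hours: 6
Extra minutes: 54
Minutes per hour: 60
Hours to minutes: 6 x 60 = 360
Total: 360 + 54 = 414

414


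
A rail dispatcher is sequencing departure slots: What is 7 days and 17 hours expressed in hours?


Days: 7
Extra hours: 17
Hours per day: 24
Days to hours: 7 x 24 = 168
Total: 168 + 17 = 185

185


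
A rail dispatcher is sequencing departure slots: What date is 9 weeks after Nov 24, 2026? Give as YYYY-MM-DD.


Start: 2026-11-24
Weeks to add: 9
Convert to days: 9 x 7 = 63 days
Add 63 days to 2026-11-24
Result: 2027-01-26

2027-01-26


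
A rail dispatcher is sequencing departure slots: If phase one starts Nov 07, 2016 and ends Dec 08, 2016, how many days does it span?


Start date: 2016-11-07
End date: 2016-12-08
Nov 2016: +24 days
Dec 2016: +7 days
Total: 31 days

31


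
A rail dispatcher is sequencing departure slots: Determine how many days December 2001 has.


Month: December
Year: 2001
December is a 31-day month
Total: 31 days

31


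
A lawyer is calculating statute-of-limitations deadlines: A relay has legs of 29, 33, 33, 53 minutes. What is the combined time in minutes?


Durations: 29, 33, 33, 53
Running sum: 29
+ 33 = 62
+ 33 = 95
+ 53 = 148
Total duration: 148 minutes
That is 2 hours and 28 minutes

148


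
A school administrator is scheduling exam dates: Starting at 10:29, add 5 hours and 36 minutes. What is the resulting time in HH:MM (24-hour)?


Start time: 10:29
Adding: 5 hours 36 minutes
Minutes: 29 + 36 = 65
Minute overflow: 65 >= 60, so carry 1 hour, minutes = 5
Hours: 10 + 5 + 1 = 16
Result: 16:05

16:05


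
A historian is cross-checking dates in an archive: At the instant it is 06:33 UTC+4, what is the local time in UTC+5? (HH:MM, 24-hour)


Local time: 06:33 at UTC+4 (offset 4h)
Target zone: UTC+5 (offset 5h)
Difference: 5 - (4) = 1 hours
Calculation: 6 + (1) = 7
Result: 07:33

07:33


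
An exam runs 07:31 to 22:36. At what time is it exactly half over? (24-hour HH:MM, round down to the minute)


Start time: 07:31 = 451 minutes from midnight
End time: 22:36 = 1356 minutes from midnight
Sum: 451 + 1356 = 1807
Midpoint: 1807 / 2 = 903 minutes
Convert: 903 / 60 = 15 hours, 3 minutes
Result: 15:03

15:03


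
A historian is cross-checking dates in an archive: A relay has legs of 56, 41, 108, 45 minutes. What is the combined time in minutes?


Durations: 56, 41, 108, 45
Running sum: 56
+ 41 = 97
+ 108 = 205
+ 45 = 250
Total duration: 250 minutes
That is 4 hours and 10 minutes

250


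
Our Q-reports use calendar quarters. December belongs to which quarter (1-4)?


Month: December (month 12)
Q1: January-March (months 1-3)
Q2: April-June (months 4-6)
Q3: July-September (months 7-9)
Q4: October-December (months 10-12)
Month 12 falls in Q4

4


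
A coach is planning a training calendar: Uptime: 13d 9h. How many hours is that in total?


Days: 13
Extra hours: 9
Hours per day: 24
Days to hours: 13 x 24 = 312
Total: 312 + 9 = 321

321


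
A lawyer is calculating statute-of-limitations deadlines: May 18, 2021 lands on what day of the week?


Date: 2021-05-18
January 1, 2021 is a Friday
Day of year: 138
Offset from Jan 1: 137 days
137 mod 7 = 4
Result: Tuesday

Tuesday


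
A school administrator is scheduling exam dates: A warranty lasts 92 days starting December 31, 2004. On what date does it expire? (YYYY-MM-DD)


Start: 2004-12-31
Adding 92 days
Days remaining in December: 0
After December: 92 days still to add
January 2005: 31 days, 61 remaining
February 2005: 28 days, 33 remaining
March 2005: 31 days, 2 remaining
April 2005 has 30 days, need 2
Result: 2005-04-02

2005-04-02


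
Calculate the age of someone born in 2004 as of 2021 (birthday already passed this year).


Birth year: 2004
Current year: 2021
Age = current year - birth year
Age = 2021 - 2004 = 17

17


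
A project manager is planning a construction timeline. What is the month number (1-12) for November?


Calendar month order:
10. October
11. November <--
12. December
November is month number 11

11


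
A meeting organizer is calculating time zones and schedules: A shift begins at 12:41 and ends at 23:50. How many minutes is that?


Start time: 12:41 = 761 minutes from midnight
End time: 23:50 = 1430 minutes from midnight
Difference: 1430 - 761 = 669 minutes
That is 11 hours and 9 minutes

669


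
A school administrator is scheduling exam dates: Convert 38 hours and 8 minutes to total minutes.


Hours: 38
Minutes: 8
Convert hours to minutes: 38 x 60 = 2280
Add remaining minutes: 2280 + 8 = 2288

2288


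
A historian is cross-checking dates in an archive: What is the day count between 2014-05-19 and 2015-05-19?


Start date: 2014-05-19
End date: 2015-05-19
May 2014: +13 days
Jun 2014: +30 days
Jul 2014: +31 days
... (10 more months)
Total: 365 days

365


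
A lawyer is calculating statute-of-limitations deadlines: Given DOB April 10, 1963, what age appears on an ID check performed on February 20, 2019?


Birth: 1963-04-10
Reference: 2019-02-20
Year difference: 2019 - 1963 = 56
Has birthday (04-10) occurred by 02-20? No
Birthday not yet reached this year -> subtract 1
Age in full years: 55

55


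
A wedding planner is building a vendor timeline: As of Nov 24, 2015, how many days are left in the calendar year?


Start: November 24, 2015
End: December 31, 2015
Days left in November: 6
December: 31
Sum of remaining months: 31
Total: 6 + 31 = 37

37


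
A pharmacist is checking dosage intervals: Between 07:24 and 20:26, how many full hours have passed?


Start: 07:24
End: 20:26
Hour difference: 20 - 7 = 13 hours
Minute difference: 26 - 24 = 2 minutes
Total minutes: 782
Complete hours: 782 / 60 = 13 (remainder 2)

13


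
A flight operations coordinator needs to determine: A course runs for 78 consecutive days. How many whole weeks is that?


Total days: 78
Days per week: 7
Division: 78 / 7 = 11 remainder 1
Complete weeks: 11
Remaining days: 1

11


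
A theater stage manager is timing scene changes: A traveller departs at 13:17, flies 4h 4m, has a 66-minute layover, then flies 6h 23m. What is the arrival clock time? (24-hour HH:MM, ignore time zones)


Depart: 13:17
Leg 1: +244 min -> 17:21
Layover: +66 min -> 18:27
Leg 2: +383 min -> 00:50
Total travel: 693 minutes = 11h 33m
Arrival: 00:50

00:50


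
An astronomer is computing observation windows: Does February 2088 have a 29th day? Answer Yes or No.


Year: 2088
Divisible by 4? 2088 / 4 = 522.0 -> Yes
Divisible by 100? 2088 / 100 = 20.88 -> No
Divisible by 4 but not 100, so it IS a leap year

Yes


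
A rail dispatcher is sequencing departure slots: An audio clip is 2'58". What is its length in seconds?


Minutes: 2
Seconds: 58
Convert minutes to seconds: 2 x 60 = 120
Add remaining seconds: 120 + 58 = 178

178


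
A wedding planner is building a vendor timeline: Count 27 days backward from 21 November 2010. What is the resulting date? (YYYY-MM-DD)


Start: 2010-11-21
Subtracting 27 days
Days already passed in November: 21
After going back through November: 6 more days to subtract
October 2010 has 31 days, need 6
Result: 2010-10-25

2010-10-25


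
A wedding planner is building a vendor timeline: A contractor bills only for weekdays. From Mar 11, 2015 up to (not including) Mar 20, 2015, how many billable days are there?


Start: 2015-03-11 (Wednesday)
End (exclusive): 2015-03-20 (Friday)
Total calendar days: 9
Full weeks: 9 // 7 = 1 -> 5 weekdays
Remaining 2 days starting on Wednesday:
  Wed(w), Thu(w) -> 2 weekdays
Total business days: 5 + 2 = 7

7


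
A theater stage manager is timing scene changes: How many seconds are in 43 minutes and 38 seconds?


Minutes: 43
Extra seconds: 38
Seconds per minute: 60
Minutes to seconds: 43 x 60 = 2580
Total: 2580 + 38 = 2618

2618


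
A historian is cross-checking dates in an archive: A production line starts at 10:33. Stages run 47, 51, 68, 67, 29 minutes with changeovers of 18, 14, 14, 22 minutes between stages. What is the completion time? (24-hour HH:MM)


Start: 10:33 = 633 min from midnight
  after task 1 (47 min): 11:20
  after break (18 min): 11:38
  after task 2 (51 min): 12:29
  after break (14 min): 12:43
  after task 3 (68 min): 13:51
  after break (14 min): 14:05
  after task 4 (67 min): 15:12
  after break (22 min): 15:34
  after task 5 (29 min): 16:03
Total elapsed: 330 minutes
End time: 16:03

16:03


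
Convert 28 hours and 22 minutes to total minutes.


Hours: 28
Extra minutes: 22
Minutes per hour: 60
Hours to minutes: 28 x 60 = 1680
Total: 1680 + 22 = 1702

1702


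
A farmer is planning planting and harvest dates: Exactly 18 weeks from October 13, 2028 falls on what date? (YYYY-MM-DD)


Start: 2028-10-13
Weeks to add: 18
Convert to days: 18 x 7 = 126 days
Add 126 days to 2028-10-13
Result: 2029-02-16

2029-02-16


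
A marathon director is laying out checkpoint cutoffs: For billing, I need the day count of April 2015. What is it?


Month: April
Year: 2015
April is a 30-day month
Total: 30 days

30


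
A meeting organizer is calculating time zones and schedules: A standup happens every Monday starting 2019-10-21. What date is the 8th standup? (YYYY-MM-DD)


First occurrence: 2019-10-21 (occurrence 1)
Each occurrence is 7 days after the previous.
Occurrence 8 is 7 weeks after the first.
7 weeks = 49 days
2019-10-21 + 49 days = 2019-12-09

2019-12-09


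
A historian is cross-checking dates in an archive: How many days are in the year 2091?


Year: 2091
Check leap year rules:
Divisible by 4? No
2091 is not a leap year
Days: 365

365


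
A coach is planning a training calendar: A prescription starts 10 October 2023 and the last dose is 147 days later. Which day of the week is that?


Start: 2023-10-10 (Tuesday)
Step 1 - find target date: add 147 days
  2023-10-10 + 147 days = 2024-03-05
Step 2 - day of week:
  147 mod 7 = 0
  Tuesday + 0 days -> Tuesday
Result: Tuesday (2024-03-05)

Tuesday


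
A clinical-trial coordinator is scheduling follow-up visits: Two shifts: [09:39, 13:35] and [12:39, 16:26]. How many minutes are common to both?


Interval A: [579, 815] minutes from midnight
Interval B: [759, 986] minutes from midnight
Overlap start = max(579, 759) = 759
Overlap end = min(815, 986) = 815
Overlap = 815 - 759 = 56 minutes

56


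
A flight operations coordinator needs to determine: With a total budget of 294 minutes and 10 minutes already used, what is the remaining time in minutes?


Total budget: 294 minutes
Time used: 10 minutes
Remaining: 294 - 10 = 284 minutes
Percent used: 3.4%
Percent remaining: 96.6%

284


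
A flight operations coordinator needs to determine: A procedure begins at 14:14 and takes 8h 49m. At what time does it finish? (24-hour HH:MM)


Start time: 14:14
Adding: 8 hours 49 minutes
Minutes: 14 + 49 = 63
Minute overflow: 63 >= 60, so carry 1 hour, minutes = 3
Hours: 14 + 8 + 1 = 23
Result: 23:03

23:03


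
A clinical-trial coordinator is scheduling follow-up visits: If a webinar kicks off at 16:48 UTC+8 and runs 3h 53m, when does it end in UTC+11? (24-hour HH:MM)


Start: 16:48 in UTC+8
Step 1 - add duration:
  minutes: 48 + 53 = 101 (carry 1h)
  hours: 16 + 3 + 1 = 20
  end in UTC+8: 20:41
Step 2 - convert UTC+8 -> UTC+11:
  offset difference: 11 - (8) = 3 hours
  20 + (3) = 23 -> mod 24 = 23
Result: 23:41 in UTC+11

23:41


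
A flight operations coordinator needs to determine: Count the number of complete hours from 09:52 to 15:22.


Start: 09:52
End: 15:22
Hour difference: 15 - 9 = 6 hours
Minute difference: 22 - 52 = -30 minutes
Total minutes: 330
Complete hours: 330 / 60 = 5 (remainder 30)

5


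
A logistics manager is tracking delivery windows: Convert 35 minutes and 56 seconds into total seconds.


Minutes: 35
Seconds: 56
Convert minutes to seconds: 35 x 60 = 2100
Add remaining seconds: 2100 + 56 = 2156

2156


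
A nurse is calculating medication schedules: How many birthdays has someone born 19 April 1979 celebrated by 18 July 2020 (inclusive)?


Birth: 1979-04-19
Reference: 2020-07-18
Year difference: 2020 - 1979 = 41
Has birthday (04-19) occurred by 07-18? Yes
Age in full years: 41

41


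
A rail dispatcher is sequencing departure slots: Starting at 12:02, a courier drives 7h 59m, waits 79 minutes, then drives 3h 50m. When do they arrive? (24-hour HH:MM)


Depart: 12:02
Leg 1: +479 min -> 20:01
Layover: +79 min -> 21:20
Leg 2: +230 min -> 01:10
Total travel: 788 minutes = 13h 8m
Arrival: 01:10

01:10


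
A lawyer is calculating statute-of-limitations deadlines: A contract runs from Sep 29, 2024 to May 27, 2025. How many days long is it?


Start date: 2024-09-29
End date: 2025-05-27
Sep 2024: +2 days
Oct 2024: +31 days
Nov 2024: +30 days
... (6 more months)
Total: 240 days

240


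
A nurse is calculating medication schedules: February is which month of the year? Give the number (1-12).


Calendar month order:
1. January
2. February <--
3. March
February is month number 2

2


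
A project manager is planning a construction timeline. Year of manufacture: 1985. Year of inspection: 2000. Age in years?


Birth year: 1985
Current year: 2000
Age = current year - birth year
Age = 2000 - 1985 = 15

15


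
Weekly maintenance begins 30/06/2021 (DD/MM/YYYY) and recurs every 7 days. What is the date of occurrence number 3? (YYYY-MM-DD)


First occurrence: 2021-06-30 (occurrence 1)
Each occurrence is 7 days after the previous.
Occurrence 3 is 2 weeks after the first.
2 weeks = 14 days
2021-06-30 + 14 days = 2021-07-14

2021-07-14


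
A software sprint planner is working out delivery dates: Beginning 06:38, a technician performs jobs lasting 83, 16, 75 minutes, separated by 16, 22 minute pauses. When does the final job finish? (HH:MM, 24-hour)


Start: 06:38 = 398 min from midnight
  after task 1 (83 min): 08:01
  after break (16 min): 08:17
  after task 2 (16 min): 08:33
  after break (22 min): 08:55
  after task 3 (75 min): 10:10
Total elapsed: 212 minutes
End time: 10:10

10:10


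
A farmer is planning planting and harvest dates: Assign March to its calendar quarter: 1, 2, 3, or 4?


Month: March (month 3)
Q1: January-March (months 1-3)
Q2: April-June (months 4-6)
Q3: July-September (months 7-9)
Q4: October-December (months 10-12)
Month 3 falls in Q1

1


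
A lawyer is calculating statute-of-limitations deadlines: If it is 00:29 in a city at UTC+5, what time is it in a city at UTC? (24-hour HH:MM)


Local time: 00:29 at UTC+5 (offset 5h)
Target zone: UTC (offset 0h)
Difference: 0 - (5) = -5 hours
Calculation: 0 + (-5) = -5
Wraparound: (-5) mod 24 = 19
Result: 19:29

19:29


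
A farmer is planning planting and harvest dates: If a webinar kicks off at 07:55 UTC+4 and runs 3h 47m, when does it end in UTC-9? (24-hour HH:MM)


Start: 07:55 in UTC+4
Step 1 - add duration:
  minutes: 55 + 47 = 102 (carry 1h)
  hours: 7 + 3 + 1 = 11
  end in UTC+4: 11:42
Step 2 - convert UTC+4 -> UTC-9:
  offset difference: -9 - (4) = -13 hours
  11 + (-13) = -2 -> mod 24 = 22
Result: 22:42 in UTC-9

22:42


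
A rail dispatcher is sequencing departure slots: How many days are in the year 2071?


Year: 2071
Check leap year rules:
Divisible by 4? No
2071 is not a leap year
Days: 365

365


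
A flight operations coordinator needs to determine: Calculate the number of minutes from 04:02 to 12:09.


Start time: 04:02 = 242 minutes from midnight
End time: 12:09 = 729 minutes from midnight
Difference: 729 - 242 = 487 minutes
That is 8 hours and 7 minutes

487


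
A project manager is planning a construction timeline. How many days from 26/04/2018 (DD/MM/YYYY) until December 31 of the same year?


Start: April 26, 2018
End: December 31, 2018
Days left in April: 4
May: 31
June: 30
July: 31
August: 31
... plus remaining months
Sum of remaining months: 245
Total: 4 + 245 = 249

249


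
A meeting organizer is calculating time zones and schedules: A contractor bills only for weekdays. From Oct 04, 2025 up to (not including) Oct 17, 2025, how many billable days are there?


Start: 2025-10-04 (Saturday)
End (exclusive): 2025-10-17 (Friday)
Total calendar days: 13
Full weeks: 13 // 7 = 1 -> 5 weekdays
Remaining 6 days starting on Saturday:
  Sat(-), Sun(-), Mon(w), Tue(w), Wed(w), Thu(w) -> 4 weekdays
Total business days: 5 + 4 = 9

9


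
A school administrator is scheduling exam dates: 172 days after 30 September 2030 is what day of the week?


Start: 2030-09-30 (Monday)
Step 1 - find target date: add 172 days
  2030-09-30 + 172 days = 2031-03-21
Step 2 - day of week:
  172 mod 7 = 4
  Monday + 4 days -> Friday
Result: Friday (2031-03-21)

Friday


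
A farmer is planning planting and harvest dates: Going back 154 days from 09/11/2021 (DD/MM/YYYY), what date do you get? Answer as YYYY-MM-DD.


Start: 2021-11-09
Subtracting 154 days
Days already passed in November: 9
After going back through November: 145 more days to subtract
October 2021: 31 days, 114 remaining
September 2021: 30 days, 84 remaining
August 2021: 31 days, 53 remaining
July 2021: 31 days, 22 remaining
Result: 2021-06-08

2021-06-08


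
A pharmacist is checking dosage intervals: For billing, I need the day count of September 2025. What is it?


Month: September
Year: 2025
September is a 30-day month
Total: 30 days

30


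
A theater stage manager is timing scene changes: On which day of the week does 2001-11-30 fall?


Date: 2001-11-30
January 1, 2001 is a Monday
Day of year: 334
Offset from Jan 1: 333 days
333 mod 7 = 4
Result: Friday

Friday
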